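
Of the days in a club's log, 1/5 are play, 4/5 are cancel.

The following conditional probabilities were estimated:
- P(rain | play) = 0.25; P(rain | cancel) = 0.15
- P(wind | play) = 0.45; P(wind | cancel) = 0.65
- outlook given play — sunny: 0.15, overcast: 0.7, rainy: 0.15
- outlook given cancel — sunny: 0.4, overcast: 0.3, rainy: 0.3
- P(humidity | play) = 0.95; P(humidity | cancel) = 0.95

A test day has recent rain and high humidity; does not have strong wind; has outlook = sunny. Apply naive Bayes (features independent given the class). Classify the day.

cancel

play: 0.2 × 0.25 × (1−0.45) × 0.15 × 0.95 = 0.00391875
cancel: 0.8 × 0.15 × (1−0.65) × 0.4 × 0.95 = 0.01596
Highest score → cancel.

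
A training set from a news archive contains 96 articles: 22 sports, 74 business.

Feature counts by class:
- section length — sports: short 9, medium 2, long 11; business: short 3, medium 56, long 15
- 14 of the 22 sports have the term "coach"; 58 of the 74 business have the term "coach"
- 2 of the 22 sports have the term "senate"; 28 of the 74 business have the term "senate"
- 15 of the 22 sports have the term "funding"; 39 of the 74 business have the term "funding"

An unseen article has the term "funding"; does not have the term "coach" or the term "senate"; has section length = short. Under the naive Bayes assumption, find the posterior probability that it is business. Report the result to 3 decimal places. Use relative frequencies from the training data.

sports: (22/96) × (9/22) × (8/22) × (20/22) × (15/22) ≈ 0.0211307
business: (74/96) × (3/74) × (16/74) × (46/74) × (39/74) ≈ 0.00221359
P(business | x) = 0.00221359 / 0.02334429 ≈ 0.095

0.095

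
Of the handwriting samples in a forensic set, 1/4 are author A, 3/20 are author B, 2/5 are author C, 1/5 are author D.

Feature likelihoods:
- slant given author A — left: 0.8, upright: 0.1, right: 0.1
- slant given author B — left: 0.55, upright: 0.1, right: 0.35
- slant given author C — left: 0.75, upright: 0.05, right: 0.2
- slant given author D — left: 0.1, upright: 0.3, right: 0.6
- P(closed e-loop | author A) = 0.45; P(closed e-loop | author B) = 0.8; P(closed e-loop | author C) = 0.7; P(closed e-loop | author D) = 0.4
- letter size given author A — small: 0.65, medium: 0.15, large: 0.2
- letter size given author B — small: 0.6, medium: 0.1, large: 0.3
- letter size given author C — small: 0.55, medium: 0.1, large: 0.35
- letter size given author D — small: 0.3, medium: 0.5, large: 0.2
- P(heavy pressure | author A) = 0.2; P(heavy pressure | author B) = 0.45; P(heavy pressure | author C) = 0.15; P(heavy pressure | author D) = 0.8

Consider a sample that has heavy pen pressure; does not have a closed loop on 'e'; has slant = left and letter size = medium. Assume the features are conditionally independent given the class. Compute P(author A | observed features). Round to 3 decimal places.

0.324

author A: 0.25 × 0.8 × (1−0.45) × 0.15 × 0.2 = 0.0033
author B: 0.15 × 0.55 × (1−0.8) × 0.1 × 0.45 = 0.0007425
author C: 0.4 × 0.75 × (1−0.7) × 0.1 × 0.15 = 0.00135
author D: 0.2 × 0.1 × (1−0.4) × 0.5 × 0.8 = 0.0048
P(author A | x) = 0.0033 / 0.0101925 ≈ 0.324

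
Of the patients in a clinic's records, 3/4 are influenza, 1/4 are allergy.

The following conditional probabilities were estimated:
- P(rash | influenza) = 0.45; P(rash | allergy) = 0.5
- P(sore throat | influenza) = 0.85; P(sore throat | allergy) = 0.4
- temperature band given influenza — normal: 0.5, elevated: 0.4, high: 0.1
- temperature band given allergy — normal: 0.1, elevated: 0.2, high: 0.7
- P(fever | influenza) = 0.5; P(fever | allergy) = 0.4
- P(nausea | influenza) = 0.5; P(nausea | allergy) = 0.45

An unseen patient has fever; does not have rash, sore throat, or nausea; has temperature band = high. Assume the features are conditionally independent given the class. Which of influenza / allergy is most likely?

allergy

influenza: 0.75 × (1−0.45) × (1−0.85) × 0.1 × 0.5 × (1−0.5) = 0.001546875
allergy: 0.25 × (1−0.5) × (1−0.4) × 0.7 × 0.4 × (1−0.45) = 0.01155
Highest score → allergy.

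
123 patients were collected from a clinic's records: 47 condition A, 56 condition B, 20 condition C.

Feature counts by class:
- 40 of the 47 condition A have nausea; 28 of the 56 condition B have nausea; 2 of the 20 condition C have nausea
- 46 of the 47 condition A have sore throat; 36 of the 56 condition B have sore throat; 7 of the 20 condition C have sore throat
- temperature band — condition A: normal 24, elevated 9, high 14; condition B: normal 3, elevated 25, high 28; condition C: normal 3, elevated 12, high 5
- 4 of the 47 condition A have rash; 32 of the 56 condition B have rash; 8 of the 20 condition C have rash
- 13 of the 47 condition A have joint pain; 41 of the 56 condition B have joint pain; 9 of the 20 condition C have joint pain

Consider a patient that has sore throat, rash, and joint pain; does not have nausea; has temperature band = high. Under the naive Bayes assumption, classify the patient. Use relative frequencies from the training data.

condition B

condition A: (47/123) × (7/47) × (46/47) × (14/47) × (4/47) × (13/47) ≈ 0.000390563
condition B: (56/123) × (28/56) × (36/56) × (28/56) × (32/56) × (41/56) ≈ 0.0306122
condition C: (20/123) × (18/20) × (7/20) × (5/20) × (8/20) × (9/20) ≈ 0.00230488
Highest score → condition B.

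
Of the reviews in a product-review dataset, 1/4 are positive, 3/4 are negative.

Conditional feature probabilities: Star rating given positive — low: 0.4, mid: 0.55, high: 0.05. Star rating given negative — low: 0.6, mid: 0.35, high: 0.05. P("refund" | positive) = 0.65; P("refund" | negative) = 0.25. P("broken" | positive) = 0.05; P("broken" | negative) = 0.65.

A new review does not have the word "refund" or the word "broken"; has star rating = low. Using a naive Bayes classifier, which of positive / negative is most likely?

positive: 0.25 × 0.4 × (1−0.65) × (1−0.05) = 0.03325
negative: 0.75 × 0.6 × (1−0.25) × (1−0.65) = 0.118125
Highest score → negative.

negative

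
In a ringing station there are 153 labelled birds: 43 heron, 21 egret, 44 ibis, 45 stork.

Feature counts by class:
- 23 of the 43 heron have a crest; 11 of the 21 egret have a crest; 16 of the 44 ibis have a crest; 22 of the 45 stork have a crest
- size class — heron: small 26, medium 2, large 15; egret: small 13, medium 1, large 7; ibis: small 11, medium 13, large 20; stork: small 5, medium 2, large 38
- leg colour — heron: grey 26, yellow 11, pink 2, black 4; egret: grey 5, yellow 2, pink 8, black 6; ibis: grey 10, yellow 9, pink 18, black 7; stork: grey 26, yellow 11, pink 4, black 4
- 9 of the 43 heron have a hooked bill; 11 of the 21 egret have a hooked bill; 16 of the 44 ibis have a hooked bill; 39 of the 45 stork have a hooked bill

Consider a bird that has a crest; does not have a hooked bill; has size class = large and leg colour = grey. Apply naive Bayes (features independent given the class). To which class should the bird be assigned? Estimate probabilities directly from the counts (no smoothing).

heron

heron: (43/153) × (23/43) × (15/43) × (26/43) × (34/43) ≈ 0.0250712
egret: (21/153) × (11/21) × (7/21) × (5/21) × (10/21) ≈ 0.00271714
ibis: (44/153) × (16/44) × (20/44) × (10/44) × (28/44) ≈ 0.00687478
stork: (45/153) × (22/45) × (38/45) × (26/45) × (6/45) ≈ 0.0093541
Highest score → heron.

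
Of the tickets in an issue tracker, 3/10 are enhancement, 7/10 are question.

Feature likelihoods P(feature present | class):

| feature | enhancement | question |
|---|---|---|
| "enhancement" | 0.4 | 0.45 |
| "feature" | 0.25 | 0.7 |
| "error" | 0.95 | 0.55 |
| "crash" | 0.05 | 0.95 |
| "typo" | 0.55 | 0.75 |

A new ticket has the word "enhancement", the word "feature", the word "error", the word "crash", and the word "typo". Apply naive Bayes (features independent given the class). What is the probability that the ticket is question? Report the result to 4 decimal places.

enhancement: 0.3 × 0.4 × 0.25 × 0.95 × 0.05 × 0.55 = 0.00078375
question: 0.7 × 0.45 × 0.7 × 0.55 × 0.95 × 0.75 = 0.0864084375
P(question | x) = 0.0864084375 / 0.0871921875 ≈ 0.9910

0.9910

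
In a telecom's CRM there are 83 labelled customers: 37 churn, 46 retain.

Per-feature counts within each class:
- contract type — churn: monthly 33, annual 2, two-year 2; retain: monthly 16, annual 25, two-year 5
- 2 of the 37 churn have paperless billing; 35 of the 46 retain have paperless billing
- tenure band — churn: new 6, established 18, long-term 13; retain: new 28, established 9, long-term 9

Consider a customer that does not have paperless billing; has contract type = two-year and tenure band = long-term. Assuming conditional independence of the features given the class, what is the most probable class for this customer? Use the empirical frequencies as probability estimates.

churn

churn: (37/83) × (2/37) × (35/37) × (13/37) ≈ 0.00800866
retain: (46/83) × (5/46) × (11/46) × (9/46) ≈ 0.00281846
Highest score → churn.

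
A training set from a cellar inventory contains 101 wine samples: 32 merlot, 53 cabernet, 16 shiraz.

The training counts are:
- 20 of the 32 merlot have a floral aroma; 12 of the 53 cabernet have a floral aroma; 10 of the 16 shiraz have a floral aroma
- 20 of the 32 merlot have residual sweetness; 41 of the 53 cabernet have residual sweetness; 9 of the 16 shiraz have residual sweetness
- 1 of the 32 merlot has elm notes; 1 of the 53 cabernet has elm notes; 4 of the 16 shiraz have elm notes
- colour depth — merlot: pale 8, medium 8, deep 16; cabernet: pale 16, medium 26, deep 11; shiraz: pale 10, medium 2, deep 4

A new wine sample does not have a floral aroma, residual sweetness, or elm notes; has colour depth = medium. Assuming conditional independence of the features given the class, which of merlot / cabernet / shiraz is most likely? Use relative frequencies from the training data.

cabernet

merlot: (32/101) × (12/32) × (12/32) × (31/32) × (8/32) ≈ 0.0107905
cabernet: (53/101) × (41/53) × (12/53) × (52/53) × (26/53) ≈ 0.0442377
shiraz: (16/101) × (6/16) × (7/16) × (12/16) × (2/16) ≈ 0.00243657
Highest score → cabernet.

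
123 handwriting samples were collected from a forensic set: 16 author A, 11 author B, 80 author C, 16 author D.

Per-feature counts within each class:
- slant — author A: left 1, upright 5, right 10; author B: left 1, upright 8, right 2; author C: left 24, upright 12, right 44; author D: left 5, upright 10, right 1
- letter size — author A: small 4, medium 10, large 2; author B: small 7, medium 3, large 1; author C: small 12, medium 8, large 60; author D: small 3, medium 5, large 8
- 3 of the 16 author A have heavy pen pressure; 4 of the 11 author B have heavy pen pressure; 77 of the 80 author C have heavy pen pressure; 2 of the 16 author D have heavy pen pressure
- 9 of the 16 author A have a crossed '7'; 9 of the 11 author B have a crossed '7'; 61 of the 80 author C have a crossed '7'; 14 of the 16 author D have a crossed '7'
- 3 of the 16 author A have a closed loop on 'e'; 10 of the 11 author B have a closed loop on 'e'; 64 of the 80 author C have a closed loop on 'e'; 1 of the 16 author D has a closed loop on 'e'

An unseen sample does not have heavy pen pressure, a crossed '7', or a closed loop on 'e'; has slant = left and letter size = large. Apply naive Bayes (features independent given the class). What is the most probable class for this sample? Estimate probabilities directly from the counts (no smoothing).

author A: (16/123) × (1/16) × (2/16) × (13/16) × (7/16) × (13/16) ≈ 0.000293515
author B: (11/123) × (1/11) × (1/11) × (7/11) × (2/11) × (1/11) ≈ 0.00000777414
author C: (80/123) × (24/80) × (60/80) × (3/80) × (19/80) × (16/80) ≈ 0.000260671
author D: (16/123) × (5/16) × (8/16) × (14/16) × (2/16) × (15/16) ≈ 0.00208413
Highest score → author D.

author D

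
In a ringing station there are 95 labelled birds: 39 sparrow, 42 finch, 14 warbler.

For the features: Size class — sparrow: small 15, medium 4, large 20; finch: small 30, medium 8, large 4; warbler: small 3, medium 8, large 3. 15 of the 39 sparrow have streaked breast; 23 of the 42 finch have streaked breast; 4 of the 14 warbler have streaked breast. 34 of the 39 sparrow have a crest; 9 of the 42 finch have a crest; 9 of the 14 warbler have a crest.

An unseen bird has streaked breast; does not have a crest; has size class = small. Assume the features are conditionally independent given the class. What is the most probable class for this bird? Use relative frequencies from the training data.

finch

sparrow: (39/95) × (15/39) × (15/39) × (5/39) ≈ 0.00778574
finch: (42/95) × (30/42) × (23/42) × (33/42) ≈ 0.135875
warbler: (14/95) × (3/14) × (4/14) × (5/14) ≈ 0.00322234
Highest score → finch.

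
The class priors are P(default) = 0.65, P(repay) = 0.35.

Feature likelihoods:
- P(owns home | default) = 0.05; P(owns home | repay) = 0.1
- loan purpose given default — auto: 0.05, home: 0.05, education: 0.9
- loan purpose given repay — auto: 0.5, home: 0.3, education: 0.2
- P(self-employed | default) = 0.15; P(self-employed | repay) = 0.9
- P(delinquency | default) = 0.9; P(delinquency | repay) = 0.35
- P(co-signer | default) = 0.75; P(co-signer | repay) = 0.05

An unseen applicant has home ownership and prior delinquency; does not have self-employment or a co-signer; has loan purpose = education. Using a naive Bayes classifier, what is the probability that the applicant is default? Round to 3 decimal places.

default: 0.65 × 0.05 × 0.9 × (1−0.15) × 0.9 × (1−0.75) = 0.0055940625
repay: 0.35 × 0.1 × 0.2 × (1−0.9) × 0.35 × (1−0.05) = 0.00023275
P(default | x) = 0.0055940625 / 0.0058268125 ≈ 0.960

0.960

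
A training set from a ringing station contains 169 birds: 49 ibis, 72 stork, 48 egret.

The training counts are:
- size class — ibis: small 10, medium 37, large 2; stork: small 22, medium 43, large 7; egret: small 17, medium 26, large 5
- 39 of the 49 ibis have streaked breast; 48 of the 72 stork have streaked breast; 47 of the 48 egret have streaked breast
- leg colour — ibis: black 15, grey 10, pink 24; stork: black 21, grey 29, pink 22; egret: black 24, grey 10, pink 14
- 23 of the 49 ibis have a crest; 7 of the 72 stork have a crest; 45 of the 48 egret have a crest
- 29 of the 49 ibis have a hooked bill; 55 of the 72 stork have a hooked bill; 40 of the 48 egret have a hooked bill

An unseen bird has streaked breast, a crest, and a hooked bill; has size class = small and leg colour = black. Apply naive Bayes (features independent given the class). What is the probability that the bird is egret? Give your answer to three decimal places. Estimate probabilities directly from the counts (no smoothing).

ibis: (49/169) × (10/49) × (39/49) × (15/49) × (23/49) × (29/49) ≈ 0.00400508
stork: (72/169) × (22/72) × (48/72) × (21/72) × (7/72) × (55/72) ≈ 0.00187987
egret: (48/169) × (17/48) × (47/48) × (24/48) × (45/48) × (40/48) ≈ 0.038475
P(egret | x) = 0.038475 / 0.04435995 ≈ 0.867

0.867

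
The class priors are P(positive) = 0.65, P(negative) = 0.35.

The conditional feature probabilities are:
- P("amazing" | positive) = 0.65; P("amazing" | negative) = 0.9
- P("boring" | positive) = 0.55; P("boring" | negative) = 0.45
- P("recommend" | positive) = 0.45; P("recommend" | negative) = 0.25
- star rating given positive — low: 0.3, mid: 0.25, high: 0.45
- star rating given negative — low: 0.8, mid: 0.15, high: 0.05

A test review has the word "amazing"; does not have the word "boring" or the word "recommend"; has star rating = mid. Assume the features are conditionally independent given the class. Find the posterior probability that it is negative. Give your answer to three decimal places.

0.427

positive: 0.65 × 0.65 × (1−0.55) × (1−0.45) × 0.25 = 0.0261421875
negative: 0.35 × 0.9 × (1−0.45) × (1−0.25) × 0.15 = 0.019490625
P(negative | x) = 0.019490625 / 0.0456328125 ≈ 0.427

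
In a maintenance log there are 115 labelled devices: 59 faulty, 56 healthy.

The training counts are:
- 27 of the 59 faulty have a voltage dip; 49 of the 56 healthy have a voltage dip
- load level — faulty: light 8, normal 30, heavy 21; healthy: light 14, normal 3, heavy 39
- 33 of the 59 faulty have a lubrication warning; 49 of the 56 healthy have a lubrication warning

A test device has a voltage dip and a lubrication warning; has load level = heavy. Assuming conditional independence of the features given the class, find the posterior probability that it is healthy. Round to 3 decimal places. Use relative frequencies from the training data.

faulty: (59/115) × (27/59) × (21/59) × (33/59) ≈ 0.0467407
healthy: (56/115) × (49/56) × (39/56) × (49/56) ≈ 0.259647
P(healthy | x) = 0.259647 / 0.3063877 ≈ 0.847

0.847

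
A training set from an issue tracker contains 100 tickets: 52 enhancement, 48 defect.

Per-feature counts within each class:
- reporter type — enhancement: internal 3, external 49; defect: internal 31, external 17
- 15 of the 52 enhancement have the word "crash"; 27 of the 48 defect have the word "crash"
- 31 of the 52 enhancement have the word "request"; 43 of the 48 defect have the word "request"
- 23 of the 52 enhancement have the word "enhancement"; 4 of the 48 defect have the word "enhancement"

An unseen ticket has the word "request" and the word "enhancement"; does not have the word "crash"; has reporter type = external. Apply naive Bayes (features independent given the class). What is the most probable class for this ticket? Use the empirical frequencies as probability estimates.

enhancement: (52/100) × (49/52) × (37/52) × (31/52) × (23/52) ≈ 0.0919342
defect: (48/100) × (17/48) × (21/48) × (43/48) × (4/48) ≈ 0.0055523
Highest score → enhancement.

enhancement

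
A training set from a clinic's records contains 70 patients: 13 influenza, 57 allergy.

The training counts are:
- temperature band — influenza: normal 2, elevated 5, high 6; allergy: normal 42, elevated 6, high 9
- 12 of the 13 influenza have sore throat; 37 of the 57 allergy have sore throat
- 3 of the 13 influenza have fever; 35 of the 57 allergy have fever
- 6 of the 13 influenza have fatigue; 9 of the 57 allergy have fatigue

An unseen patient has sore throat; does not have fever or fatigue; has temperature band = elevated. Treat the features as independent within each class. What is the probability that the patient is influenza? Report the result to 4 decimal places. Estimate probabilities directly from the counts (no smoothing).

influenza: (13/70) × (5/13) × (12/13) × (10/13) × (7/13) ≈ 0.02731
allergy: (57/70) × (6/57) × (37/57) × (22/57) × (48/57) ≈ 0.018084
P(influenza | x) = 0.02731 / 0.045394 ≈ 0.6016

0.6016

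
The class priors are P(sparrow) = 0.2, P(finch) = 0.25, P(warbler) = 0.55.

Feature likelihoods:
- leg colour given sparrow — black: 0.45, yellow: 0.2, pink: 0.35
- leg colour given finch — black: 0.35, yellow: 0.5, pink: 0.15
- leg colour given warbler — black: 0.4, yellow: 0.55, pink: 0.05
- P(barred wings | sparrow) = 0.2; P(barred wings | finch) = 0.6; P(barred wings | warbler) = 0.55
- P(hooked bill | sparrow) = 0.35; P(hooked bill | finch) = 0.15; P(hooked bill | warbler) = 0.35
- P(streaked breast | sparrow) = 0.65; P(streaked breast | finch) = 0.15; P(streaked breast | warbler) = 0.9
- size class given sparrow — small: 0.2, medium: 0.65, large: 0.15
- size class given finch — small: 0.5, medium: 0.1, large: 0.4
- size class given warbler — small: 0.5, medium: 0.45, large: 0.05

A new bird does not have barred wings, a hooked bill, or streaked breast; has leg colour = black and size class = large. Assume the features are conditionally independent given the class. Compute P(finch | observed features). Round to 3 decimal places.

0.784

sparrow: 0.2 × 0.45 × (1−0.2) × (1−0.35) × (1−0.65) × 0.15 = 0.002457
finch: 0.25 × 0.35 × (1−0.6) × (1−0.15) × (1−0.15) × 0.4 = 0.010115
warbler: 0.55 × 0.4 × (1−0.55) × (1−0.35) × (1−0.9) × 0.05 = 0.00032175
P(finch | x) = 0.010115 / 0.01289375 ≈ 0.784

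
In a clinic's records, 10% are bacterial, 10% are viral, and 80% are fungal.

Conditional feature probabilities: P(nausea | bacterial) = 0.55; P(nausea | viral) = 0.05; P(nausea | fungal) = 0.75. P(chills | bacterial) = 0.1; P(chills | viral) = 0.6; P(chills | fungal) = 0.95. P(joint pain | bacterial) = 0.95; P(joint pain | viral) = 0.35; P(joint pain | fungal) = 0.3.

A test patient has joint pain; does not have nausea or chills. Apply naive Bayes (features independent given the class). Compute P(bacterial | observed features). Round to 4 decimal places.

0.7024

bacterial: 0.1 × (1−0.55) × (1−0.1) × 0.95 = 0.038475
viral: 0.1 × (1−0.05) × (1−0.6) × 0.35 = 0.0133
fungal: 0.8 × (1−0.75) × (1−0.95) × 0.3 = 0.003
P(bacterial | x) = 0.038475 / 0.054775 ≈ 0.7024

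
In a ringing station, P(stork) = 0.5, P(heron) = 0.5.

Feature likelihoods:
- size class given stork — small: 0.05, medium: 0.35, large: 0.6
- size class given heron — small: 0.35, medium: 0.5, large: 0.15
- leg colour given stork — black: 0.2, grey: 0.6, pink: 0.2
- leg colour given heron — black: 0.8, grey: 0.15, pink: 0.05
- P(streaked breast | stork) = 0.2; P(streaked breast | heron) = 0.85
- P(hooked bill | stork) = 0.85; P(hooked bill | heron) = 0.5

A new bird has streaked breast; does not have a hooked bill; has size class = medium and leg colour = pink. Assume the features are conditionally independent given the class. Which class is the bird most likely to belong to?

stork: 0.5 × 0.35 × 0.2 × 0.2 × (1−0.85) = 0.00105
heron: 0.5 × 0.5 × 0.05 × 0.85 × (1−0.5) = 0.0053125
Highest score → heron.

heron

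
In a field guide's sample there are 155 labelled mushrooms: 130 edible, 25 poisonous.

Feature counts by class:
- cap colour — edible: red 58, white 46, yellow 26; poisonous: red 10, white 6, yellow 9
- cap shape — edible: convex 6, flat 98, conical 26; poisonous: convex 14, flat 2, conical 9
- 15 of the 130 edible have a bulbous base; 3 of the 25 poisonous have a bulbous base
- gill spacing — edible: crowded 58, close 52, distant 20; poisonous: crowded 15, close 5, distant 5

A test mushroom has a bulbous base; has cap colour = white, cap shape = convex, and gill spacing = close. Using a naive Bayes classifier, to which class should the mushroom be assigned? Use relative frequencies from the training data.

edible

edible: (130/155) × (46/130) × (6/130) × (15/130) × (52/130) ≈ 0.000632182
poisonous: (25/155) × (6/25) × (14/25) × (3/25) × (5/25) ≈ 0.000520258
Highest score → edible.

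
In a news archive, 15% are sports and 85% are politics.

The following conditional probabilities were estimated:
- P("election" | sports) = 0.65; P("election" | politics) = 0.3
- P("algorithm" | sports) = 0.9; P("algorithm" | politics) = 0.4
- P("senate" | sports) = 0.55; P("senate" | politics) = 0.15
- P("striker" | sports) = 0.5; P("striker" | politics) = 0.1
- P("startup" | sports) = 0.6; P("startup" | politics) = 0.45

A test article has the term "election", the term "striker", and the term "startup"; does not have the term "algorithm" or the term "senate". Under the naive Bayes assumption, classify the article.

sports: 0.15 × 0.65 × (1−0.9) × (1−0.55) × 0.5 × 0.6 = 0.00131625
politics: 0.85 × 0.3 × (1−0.4) × (1−0.15) × 0.1 × 0.45 = 0.00585225
Highest score → politics.

politics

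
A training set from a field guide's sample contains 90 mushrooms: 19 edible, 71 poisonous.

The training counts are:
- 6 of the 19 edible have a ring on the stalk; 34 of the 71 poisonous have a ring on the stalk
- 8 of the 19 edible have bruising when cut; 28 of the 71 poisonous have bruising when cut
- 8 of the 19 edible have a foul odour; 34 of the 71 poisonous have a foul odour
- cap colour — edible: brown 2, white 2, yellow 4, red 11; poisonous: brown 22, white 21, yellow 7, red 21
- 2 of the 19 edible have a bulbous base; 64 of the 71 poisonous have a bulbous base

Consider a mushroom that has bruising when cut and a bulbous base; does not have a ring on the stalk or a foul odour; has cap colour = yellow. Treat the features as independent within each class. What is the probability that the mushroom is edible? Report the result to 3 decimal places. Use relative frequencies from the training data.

0.094

edible: (19/90) × (13/19) × (8/19) × (11/19) × (4/19) × (2/19) ≈ 0.000780295
poisonous: (71/90) × (37/71) × (28/71) × (37/71) × (7/71) × (64/71) ≈ 0.00750868
P(edible | x) = 0.000780295 / 0.008288975 ≈ 0.094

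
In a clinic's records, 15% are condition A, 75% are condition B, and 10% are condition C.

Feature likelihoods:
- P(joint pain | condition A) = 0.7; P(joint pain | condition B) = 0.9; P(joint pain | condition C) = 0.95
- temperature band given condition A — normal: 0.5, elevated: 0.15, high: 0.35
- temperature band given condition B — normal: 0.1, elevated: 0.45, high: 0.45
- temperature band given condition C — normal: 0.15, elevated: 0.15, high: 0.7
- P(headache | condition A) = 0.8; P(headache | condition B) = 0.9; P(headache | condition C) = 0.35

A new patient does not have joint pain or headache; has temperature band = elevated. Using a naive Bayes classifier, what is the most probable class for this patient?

condition B

condition A: 0.15 × (1−0.7) × 0.15 × (1−0.8) = 0.00135
condition B: 0.75 × (1−0.9) × 0.45 × (1−0.9) = 0.003375
condition C: 0.1 × (1−0.95) × 0.15 × (1−0.35) = 0.0004875
Highest score → condition B.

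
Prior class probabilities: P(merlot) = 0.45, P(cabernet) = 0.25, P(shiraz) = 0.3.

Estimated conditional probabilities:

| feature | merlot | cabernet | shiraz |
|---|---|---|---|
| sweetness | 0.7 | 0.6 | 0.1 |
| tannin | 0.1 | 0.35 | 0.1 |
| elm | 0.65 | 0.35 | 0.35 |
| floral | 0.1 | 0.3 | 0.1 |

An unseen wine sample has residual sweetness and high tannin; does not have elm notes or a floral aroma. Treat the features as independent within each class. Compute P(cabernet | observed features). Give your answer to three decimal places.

0.672

merlot: 0.45 × 0.7 × 0.1 × (1−0.65) × (1−0.1) = 0.0099225
cabernet: 0.25 × 0.6 × 0.35 × (1−0.35) × (1−0.3) = 0.0238875
shiraz: 0.3 × 0.1 × 0.1 × (1−0.35) × (1−0.1) = 0.001755
P(cabernet | x) = 0.0238875 / 0.035565 ≈ 0.672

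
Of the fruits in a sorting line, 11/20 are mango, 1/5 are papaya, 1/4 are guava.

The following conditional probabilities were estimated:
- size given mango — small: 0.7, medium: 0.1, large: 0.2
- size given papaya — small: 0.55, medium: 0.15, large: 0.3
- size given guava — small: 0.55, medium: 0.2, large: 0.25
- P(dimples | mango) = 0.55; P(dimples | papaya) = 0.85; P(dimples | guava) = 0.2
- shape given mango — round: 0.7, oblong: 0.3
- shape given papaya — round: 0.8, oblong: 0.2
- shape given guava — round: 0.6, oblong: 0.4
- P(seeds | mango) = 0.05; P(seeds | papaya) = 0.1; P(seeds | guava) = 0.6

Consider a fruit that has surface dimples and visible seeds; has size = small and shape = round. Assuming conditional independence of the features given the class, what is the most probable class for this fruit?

guava

mango: 0.55 × 0.7 × 0.55 × 0.7 × 0.05 = 0.00741125
papaya: 0.2 × 0.55 × 0.85 × 0.8 × 0.1 = 0.00748
guava: 0.25 × 0.55 × 0.2 × 0.6 × 0.6 = 0.0099
Highest score → guava.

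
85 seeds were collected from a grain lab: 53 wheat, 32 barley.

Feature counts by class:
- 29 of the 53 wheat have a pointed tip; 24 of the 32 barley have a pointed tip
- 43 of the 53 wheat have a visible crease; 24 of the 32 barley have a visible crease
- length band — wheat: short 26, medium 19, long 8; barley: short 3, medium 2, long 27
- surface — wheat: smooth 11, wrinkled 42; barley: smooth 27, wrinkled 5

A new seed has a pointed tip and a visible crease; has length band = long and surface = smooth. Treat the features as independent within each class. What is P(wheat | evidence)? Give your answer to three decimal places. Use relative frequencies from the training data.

0.054

wheat: (53/85) × (29/53) × (43/53) × (8/53) × (11/53) ≈ 0.00867167
barley: (32/85) × (24/32) × (24/32) × (27/32) × (27/32) ≈ 0.150758
P(wheat | x) = 0.00867167 / 0.15942967 ≈ 0.054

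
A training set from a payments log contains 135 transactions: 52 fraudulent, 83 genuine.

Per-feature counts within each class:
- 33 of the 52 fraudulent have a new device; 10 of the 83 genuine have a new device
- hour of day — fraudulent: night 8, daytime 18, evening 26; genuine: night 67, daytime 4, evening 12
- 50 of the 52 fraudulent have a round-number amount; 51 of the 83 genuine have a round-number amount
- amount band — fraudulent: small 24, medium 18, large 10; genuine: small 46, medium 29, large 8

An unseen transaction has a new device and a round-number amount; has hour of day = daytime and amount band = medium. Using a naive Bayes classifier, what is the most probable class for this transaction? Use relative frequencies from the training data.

fraudulent

fraudulent: (52/135) × (33/52) × (18/52) × (50/52) × (18/52) ≈ 0.0281634
genuine: (83/135) × (10/83) × (4/83) × (51/83) × (29/83) ≈ 0.000766408
Highest score → fraudulent.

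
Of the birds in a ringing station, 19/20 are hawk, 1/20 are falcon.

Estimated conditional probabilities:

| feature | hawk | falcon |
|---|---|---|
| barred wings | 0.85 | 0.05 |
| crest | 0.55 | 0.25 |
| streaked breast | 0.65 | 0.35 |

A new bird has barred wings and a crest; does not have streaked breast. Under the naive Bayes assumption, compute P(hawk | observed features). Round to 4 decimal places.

hawk: 0.95 × 0.85 × 0.55 × (1−0.65) = 0.15544375
falcon: 0.05 × 0.05 × 0.25 × (1−0.35) = 0.00040625
P(hawk | x) = 0.15544375 / 0.15585 ≈ 0.9974

0.9974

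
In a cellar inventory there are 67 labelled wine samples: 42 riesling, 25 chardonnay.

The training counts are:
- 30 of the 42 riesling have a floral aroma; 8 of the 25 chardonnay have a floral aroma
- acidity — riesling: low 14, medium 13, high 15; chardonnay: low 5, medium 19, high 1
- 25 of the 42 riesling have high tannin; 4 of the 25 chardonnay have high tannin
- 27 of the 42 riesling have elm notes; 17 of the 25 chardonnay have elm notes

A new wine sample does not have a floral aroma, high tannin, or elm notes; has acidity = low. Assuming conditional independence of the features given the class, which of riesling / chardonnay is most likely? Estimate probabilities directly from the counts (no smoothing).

chardonnay

riesling: (42/67) × (12/42) × (14/42) × (17/42) × (15/42) ≈ 0.00863032
chardonnay: (25/67) × (17/25) × (5/25) × (21/25) × (8/25) ≈ 0.0136406
Highest score → chardonnay.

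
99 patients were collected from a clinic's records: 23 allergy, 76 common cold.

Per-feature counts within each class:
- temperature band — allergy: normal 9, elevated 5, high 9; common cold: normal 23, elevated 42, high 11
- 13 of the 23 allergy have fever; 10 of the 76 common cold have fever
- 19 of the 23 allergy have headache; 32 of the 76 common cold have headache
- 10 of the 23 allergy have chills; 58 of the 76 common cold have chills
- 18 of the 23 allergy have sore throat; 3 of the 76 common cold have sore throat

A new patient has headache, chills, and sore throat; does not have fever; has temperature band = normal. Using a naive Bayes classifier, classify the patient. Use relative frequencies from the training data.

allergy: (23/99) × (9/23) × (10/23) × (19/23) × (10/23) × (18/23) ≈ 0.0111102
common cold: (76/99) × (23/76) × (66/76) × (32/76) × (58/76) × (3/76) ≈ 0.00255907
Highest score → allergy.

allergy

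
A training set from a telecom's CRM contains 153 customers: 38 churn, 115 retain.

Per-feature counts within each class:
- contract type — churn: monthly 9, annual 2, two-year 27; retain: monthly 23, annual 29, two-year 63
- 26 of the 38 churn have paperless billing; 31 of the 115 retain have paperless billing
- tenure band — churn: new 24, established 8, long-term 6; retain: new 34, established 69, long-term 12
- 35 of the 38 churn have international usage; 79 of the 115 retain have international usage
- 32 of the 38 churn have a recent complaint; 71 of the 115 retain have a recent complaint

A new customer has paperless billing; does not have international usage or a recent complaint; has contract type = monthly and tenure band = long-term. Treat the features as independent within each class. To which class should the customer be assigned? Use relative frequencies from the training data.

retain

churn: (38/153) × (9/38) × (26/38) × (6/38) × (3/38) × (6/38) ≈ 0.0000792162
retain: (115/153) × (23/115) × (31/115) × (12/115) × (36/115) × (44/115) ≈ 0.000506458
Highest score → retain.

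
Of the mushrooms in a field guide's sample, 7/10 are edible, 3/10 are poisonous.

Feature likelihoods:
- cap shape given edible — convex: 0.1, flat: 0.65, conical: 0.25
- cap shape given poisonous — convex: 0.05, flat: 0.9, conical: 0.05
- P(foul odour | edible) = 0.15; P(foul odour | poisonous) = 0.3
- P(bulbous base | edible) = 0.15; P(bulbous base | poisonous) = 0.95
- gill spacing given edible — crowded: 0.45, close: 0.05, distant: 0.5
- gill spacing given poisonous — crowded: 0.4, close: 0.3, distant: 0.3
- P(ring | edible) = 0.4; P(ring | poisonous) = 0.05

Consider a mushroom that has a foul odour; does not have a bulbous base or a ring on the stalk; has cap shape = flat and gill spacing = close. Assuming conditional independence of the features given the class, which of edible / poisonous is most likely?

edible: 0.7 × 0.65 × 0.15 × (1−0.15) × 0.05 × (1−0.4) = 0.001740375
poisonous: 0.3 × 0.9 × 0.3 × (1−0.95) × 0.3 × (1−0.05) = 0.00115425
Highest score → edible.

edible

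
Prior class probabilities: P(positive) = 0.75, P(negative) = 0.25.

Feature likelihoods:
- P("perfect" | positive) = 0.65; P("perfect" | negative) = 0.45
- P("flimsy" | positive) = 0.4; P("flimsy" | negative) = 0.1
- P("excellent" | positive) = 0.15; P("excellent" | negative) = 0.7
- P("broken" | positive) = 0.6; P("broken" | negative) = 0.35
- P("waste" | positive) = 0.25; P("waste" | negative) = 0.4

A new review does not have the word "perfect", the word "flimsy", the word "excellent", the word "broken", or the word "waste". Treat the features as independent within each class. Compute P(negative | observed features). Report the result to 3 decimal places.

0.265

positive: 0.75 × (1−0.65) × (1−0.4) × (1−0.15) × (1−0.6) × (1−0.25) = 0.0401625
negative: 0.25 × (1−0.45) × (1−0.1) × (1−0.7) × (1−0.35) × (1−0.4) = 0.01447875
P(negative | x) = 0.01447875 / 0.05464125 ≈ 0.265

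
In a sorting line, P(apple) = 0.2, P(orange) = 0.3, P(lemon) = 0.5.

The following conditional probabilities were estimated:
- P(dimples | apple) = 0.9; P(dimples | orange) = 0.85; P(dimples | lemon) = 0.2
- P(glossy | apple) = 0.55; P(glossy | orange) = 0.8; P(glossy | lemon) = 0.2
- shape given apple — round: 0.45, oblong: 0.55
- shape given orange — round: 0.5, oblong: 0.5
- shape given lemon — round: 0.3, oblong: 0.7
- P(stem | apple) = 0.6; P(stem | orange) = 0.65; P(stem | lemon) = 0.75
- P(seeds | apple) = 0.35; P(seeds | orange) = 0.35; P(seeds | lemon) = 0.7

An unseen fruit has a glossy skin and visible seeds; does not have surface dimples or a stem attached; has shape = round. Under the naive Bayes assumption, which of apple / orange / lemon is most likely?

apple: 0.2 × (1−0.9) × 0.55 × 0.45 × (1−0.6) × 0.35 = 0.000693
orange: 0.3 × (1−0.85) × 0.8 × 0.5 × (1−0.65) × 0.35 = 0.002205
lemon: 0.5 × (1−0.2) × 0.2 × 0.3 × (1−0.75) × 0.7 = 0.0042
Highest score → lemon.

lemon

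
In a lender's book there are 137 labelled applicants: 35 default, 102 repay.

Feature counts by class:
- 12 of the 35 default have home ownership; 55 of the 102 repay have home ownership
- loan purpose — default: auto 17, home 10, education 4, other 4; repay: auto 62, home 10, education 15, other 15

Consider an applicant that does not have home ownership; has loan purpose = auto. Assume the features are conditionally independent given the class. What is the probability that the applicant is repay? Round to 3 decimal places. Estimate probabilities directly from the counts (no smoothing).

0.719

default: (35/137) × (23/35) × (17/35) ≈ 0.0815433
repay: (102/137) × (47/102) × (62/102) ≈ 0.20853
P(repay | x) = 0.20853 / 0.2900733 ≈ 0.719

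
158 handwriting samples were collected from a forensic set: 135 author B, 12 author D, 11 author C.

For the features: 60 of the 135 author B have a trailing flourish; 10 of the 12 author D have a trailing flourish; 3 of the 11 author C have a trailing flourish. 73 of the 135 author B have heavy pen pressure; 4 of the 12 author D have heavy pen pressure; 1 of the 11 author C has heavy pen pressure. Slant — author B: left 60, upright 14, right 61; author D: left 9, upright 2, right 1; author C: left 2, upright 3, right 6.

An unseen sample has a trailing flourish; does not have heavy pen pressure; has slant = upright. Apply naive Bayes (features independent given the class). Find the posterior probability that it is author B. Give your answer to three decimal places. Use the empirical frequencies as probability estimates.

author B: (135/158) × (60/135) × (62/135) × (14/135) ≈ 0.0180862
author D: (12/158) × (10/12) × (8/12) × (2/12) ≈ 0.00703235
author C: (11/158) × (3/11) × (10/11) × (3/11) ≈ 0.00470761
P(author B | x) = 0.0180862 / 0.02982616 ≈ 0.606

0.606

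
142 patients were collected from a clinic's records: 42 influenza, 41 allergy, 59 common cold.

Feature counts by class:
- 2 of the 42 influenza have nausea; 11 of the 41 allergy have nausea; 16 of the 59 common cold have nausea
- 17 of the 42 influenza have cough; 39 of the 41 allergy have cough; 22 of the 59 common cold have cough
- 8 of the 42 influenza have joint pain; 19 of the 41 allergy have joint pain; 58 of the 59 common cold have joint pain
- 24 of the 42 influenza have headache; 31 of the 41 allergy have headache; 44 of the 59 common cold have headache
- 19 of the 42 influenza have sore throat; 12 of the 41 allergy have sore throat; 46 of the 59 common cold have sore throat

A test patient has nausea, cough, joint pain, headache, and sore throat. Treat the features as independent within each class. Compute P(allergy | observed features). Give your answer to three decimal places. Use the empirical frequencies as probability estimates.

influenza: (42/142) × (2/42) × (17/42) × (8/42) × (24/42) × (19/42) ≈ 0.000280704
allergy: (41/142) × (11/41) × (39/41) × (19/41) × (31/41) × (12/41) ≈ 0.00755666
common cold: (59/142) × (16/59) × (22/59) × (58/59) × (44/59) × (46/59) ≈ 0.0240151
P(allergy | x) = 0.00755666 / 0.031852464 ≈ 0.237

0.237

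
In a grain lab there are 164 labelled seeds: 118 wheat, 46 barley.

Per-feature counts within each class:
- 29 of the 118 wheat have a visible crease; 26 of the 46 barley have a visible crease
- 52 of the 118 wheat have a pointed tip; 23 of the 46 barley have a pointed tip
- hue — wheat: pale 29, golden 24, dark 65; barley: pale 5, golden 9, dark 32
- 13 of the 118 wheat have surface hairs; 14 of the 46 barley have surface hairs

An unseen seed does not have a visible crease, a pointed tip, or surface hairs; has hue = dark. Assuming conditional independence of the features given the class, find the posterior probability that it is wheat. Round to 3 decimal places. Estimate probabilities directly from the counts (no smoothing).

0.834

wheat: (118/164) × (89/118) × (66/118) × (65/118) × (105/118) ≈ 0.148781
barley: (46/164) × (20/46) × (23/46) × (32/46) × (32/46) ≈ 0.029508
P(wheat | x) = 0.148781 / 0.178289 ≈ 0.834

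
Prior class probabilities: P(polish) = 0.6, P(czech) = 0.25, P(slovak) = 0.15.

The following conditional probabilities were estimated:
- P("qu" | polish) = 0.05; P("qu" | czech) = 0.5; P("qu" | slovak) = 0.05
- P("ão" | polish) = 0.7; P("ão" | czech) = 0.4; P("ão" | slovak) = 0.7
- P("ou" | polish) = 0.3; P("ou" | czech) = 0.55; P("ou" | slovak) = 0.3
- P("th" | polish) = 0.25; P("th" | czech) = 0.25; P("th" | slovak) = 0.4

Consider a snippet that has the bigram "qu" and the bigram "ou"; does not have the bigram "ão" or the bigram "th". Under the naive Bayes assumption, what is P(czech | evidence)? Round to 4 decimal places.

polish: 0.6 × 0.05 × (1−0.7) × 0.3 × (1−0.25) = 0.002025
czech: 0.25 × 0.5 × (1−0.4) × 0.55 × (1−0.25) = 0.0309375
slovak: 0.15 × 0.05 × (1−0.7) × 0.3 × (1−0.4) = 0.000405
P(czech | x) = 0.0309375 / 0.0333675 ≈ 0.9272

0.9272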